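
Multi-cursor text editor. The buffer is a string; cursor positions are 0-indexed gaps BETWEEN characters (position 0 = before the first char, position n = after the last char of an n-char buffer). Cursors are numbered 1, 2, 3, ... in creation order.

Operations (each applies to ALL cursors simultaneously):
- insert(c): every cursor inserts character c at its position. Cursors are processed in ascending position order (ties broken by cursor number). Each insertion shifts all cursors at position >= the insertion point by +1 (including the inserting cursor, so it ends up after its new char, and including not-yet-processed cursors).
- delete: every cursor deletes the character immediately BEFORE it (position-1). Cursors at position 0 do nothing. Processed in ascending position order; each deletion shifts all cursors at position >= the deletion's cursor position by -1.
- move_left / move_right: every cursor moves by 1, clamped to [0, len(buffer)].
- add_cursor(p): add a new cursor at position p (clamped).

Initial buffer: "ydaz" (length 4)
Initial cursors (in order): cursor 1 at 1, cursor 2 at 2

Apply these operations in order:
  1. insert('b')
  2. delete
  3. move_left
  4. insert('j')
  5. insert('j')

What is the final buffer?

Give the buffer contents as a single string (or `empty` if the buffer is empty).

After op 1 (insert('b')): buffer="ybdbaz" (len 6), cursors c1@2 c2@4, authorship .1.2..
After op 2 (delete): buffer="ydaz" (len 4), cursors c1@1 c2@2, authorship ....
After op 3 (move_left): buffer="ydaz" (len 4), cursors c1@0 c2@1, authorship ....
After op 4 (insert('j')): buffer="jyjdaz" (len 6), cursors c1@1 c2@3, authorship 1.2...
After op 5 (insert('j')): buffer="jjyjjdaz" (len 8), cursors c1@2 c2@5, authorship 11.22...

Answer: jjyjjdaz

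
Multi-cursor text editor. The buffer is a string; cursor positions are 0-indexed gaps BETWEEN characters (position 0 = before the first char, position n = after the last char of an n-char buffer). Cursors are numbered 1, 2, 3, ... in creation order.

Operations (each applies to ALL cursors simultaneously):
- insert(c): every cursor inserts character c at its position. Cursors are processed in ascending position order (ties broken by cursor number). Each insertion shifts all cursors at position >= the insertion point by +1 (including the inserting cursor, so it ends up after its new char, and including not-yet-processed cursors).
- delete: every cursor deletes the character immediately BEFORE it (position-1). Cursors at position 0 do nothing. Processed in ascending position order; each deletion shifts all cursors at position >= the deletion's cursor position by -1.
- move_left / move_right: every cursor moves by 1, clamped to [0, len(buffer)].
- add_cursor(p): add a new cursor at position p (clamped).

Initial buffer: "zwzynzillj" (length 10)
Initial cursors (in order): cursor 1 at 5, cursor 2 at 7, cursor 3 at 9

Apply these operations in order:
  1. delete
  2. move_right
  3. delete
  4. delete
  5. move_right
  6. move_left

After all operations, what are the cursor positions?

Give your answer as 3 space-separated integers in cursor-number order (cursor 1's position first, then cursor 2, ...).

Answer: 0 0 0

Derivation:
After op 1 (delete): buffer="zwzyzlj" (len 7), cursors c1@4 c2@5 c3@6, authorship .......
After op 2 (move_right): buffer="zwzyzlj" (len 7), cursors c1@5 c2@6 c3@7, authorship .......
After op 3 (delete): buffer="zwzy" (len 4), cursors c1@4 c2@4 c3@4, authorship ....
After op 4 (delete): buffer="z" (len 1), cursors c1@1 c2@1 c3@1, authorship .
After op 5 (move_right): buffer="z" (len 1), cursors c1@1 c2@1 c3@1, authorship .
After op 6 (move_left): buffer="z" (len 1), cursors c1@0 c2@0 c3@0, authorship .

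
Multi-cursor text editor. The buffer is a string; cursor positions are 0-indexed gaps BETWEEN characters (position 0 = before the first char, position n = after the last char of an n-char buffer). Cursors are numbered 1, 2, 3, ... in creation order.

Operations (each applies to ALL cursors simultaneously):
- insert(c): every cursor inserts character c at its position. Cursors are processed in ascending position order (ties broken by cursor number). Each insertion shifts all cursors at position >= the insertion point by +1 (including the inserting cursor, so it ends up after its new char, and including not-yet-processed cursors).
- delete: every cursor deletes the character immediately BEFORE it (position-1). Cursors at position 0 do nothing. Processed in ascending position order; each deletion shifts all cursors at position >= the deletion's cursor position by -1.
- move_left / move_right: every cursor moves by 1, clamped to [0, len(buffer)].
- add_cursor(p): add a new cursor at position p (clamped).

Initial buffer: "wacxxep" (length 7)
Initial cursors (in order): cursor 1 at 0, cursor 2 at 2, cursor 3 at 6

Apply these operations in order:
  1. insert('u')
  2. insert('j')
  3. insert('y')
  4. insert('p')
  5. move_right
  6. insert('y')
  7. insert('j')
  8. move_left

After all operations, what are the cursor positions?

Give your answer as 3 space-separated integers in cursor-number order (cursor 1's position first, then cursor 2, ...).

After op 1 (insert('u')): buffer="uwaucxxeup" (len 10), cursors c1@1 c2@4 c3@9, authorship 1..2....3.
After op 2 (insert('j')): buffer="ujwaujcxxeujp" (len 13), cursors c1@2 c2@6 c3@12, authorship 11..22....33.
After op 3 (insert('y')): buffer="ujywaujycxxeujyp" (len 16), cursors c1@3 c2@8 c3@15, authorship 111..222....333.
After op 4 (insert('p')): buffer="ujypwaujypcxxeujypp" (len 19), cursors c1@4 c2@10 c3@18, authorship 1111..2222....3333.
After op 5 (move_right): buffer="ujypwaujypcxxeujypp" (len 19), cursors c1@5 c2@11 c3@19, authorship 1111..2222....3333.
After op 6 (insert('y')): buffer="ujypwyaujypcyxxeujyppy" (len 22), cursors c1@6 c2@13 c3@22, authorship 1111.1.2222.2...3333.3
After op 7 (insert('j')): buffer="ujypwyjaujypcyjxxeujyppyj" (len 25), cursors c1@7 c2@15 c3@25, authorship 1111.11.2222.22...3333.33
After op 8 (move_left): buffer="ujypwyjaujypcyjxxeujyppyj" (len 25), cursors c1@6 c2@14 c3@24, authorship 1111.11.2222.22...3333.33

Answer: 6 14 24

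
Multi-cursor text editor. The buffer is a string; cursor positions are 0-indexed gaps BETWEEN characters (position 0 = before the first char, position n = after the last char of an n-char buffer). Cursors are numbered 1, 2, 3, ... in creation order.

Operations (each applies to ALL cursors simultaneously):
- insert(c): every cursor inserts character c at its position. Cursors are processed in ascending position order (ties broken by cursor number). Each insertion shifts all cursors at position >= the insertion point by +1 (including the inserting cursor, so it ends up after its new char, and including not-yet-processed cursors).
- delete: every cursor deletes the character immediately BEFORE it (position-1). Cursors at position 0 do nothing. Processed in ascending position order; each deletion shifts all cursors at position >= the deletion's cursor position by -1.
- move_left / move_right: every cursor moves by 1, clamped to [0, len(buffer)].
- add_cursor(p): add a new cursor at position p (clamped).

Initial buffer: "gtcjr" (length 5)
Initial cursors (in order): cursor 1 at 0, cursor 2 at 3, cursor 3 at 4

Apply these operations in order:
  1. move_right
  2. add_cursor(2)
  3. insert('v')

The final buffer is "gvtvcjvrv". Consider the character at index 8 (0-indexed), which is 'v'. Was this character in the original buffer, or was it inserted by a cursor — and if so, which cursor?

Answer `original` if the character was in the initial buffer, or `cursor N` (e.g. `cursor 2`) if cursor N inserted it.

After op 1 (move_right): buffer="gtcjr" (len 5), cursors c1@1 c2@4 c3@5, authorship .....
After op 2 (add_cursor(2)): buffer="gtcjr" (len 5), cursors c1@1 c4@2 c2@4 c3@5, authorship .....
After op 3 (insert('v')): buffer="gvtvcjvrv" (len 9), cursors c1@2 c4@4 c2@7 c3@9, authorship .1.4..2.3
Authorship (.=original, N=cursor N): . 1 . 4 . . 2 . 3
Index 8: author = 3

Answer: cursor 3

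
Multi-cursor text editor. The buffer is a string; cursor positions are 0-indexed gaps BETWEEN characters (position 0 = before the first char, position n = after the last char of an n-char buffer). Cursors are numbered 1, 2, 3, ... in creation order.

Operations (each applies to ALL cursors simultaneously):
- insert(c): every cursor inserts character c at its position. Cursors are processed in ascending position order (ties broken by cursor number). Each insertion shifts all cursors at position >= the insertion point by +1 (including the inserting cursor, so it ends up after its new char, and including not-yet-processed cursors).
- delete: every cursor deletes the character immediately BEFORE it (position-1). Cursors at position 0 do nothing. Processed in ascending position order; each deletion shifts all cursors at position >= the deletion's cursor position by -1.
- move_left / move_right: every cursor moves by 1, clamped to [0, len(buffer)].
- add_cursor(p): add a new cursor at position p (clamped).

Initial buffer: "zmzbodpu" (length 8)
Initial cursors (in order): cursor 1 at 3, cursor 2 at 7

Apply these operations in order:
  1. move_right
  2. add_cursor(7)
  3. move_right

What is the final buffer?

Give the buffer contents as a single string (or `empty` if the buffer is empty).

Answer: zmzbodpu

Derivation:
After op 1 (move_right): buffer="zmzbodpu" (len 8), cursors c1@4 c2@8, authorship ........
After op 2 (add_cursor(7)): buffer="zmzbodpu" (len 8), cursors c1@4 c3@7 c2@8, authorship ........
After op 3 (move_right): buffer="zmzbodpu" (len 8), cursors c1@5 c2@8 c3@8, authorship ........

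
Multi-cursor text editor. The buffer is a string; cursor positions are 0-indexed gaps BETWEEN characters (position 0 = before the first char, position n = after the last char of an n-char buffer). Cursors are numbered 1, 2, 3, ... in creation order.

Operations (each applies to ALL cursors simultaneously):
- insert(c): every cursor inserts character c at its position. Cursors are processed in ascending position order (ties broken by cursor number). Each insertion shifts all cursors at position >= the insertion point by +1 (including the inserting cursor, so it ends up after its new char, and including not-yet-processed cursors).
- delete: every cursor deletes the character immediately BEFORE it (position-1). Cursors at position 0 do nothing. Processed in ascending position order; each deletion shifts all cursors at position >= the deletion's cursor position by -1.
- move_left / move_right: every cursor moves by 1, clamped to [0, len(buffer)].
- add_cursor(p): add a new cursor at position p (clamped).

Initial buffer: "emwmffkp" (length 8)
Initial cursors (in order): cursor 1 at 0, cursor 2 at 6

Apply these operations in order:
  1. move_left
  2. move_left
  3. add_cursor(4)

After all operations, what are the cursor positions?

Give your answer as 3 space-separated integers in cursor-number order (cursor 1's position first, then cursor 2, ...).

Answer: 0 4 4

Derivation:
After op 1 (move_left): buffer="emwmffkp" (len 8), cursors c1@0 c2@5, authorship ........
After op 2 (move_left): buffer="emwmffkp" (len 8), cursors c1@0 c2@4, authorship ........
After op 3 (add_cursor(4)): buffer="emwmffkp" (len 8), cursors c1@0 c2@4 c3@4, authorship ........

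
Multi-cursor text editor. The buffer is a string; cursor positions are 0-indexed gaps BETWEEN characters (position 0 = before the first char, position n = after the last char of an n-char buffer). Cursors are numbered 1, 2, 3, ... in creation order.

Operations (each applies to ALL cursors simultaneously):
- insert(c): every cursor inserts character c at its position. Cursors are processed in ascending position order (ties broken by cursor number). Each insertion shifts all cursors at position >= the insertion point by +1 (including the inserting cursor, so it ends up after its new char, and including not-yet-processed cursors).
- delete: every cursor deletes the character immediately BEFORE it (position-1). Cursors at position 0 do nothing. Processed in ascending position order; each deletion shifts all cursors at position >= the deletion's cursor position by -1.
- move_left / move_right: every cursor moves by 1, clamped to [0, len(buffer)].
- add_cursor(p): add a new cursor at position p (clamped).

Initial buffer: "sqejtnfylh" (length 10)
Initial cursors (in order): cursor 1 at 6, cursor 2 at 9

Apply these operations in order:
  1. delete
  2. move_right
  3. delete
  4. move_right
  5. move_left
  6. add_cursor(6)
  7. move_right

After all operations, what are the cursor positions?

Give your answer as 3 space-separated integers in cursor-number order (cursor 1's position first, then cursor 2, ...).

After op 1 (delete): buffer="sqejtfyh" (len 8), cursors c1@5 c2@7, authorship ........
After op 2 (move_right): buffer="sqejtfyh" (len 8), cursors c1@6 c2@8, authorship ........
After op 3 (delete): buffer="sqejty" (len 6), cursors c1@5 c2@6, authorship ......
After op 4 (move_right): buffer="sqejty" (len 6), cursors c1@6 c2@6, authorship ......
After op 5 (move_left): buffer="sqejty" (len 6), cursors c1@5 c2@5, authorship ......
After op 6 (add_cursor(6)): buffer="sqejty" (len 6), cursors c1@5 c2@5 c3@6, authorship ......
After op 7 (move_right): buffer="sqejty" (len 6), cursors c1@6 c2@6 c3@6, authorship ......

Answer: 6 6 6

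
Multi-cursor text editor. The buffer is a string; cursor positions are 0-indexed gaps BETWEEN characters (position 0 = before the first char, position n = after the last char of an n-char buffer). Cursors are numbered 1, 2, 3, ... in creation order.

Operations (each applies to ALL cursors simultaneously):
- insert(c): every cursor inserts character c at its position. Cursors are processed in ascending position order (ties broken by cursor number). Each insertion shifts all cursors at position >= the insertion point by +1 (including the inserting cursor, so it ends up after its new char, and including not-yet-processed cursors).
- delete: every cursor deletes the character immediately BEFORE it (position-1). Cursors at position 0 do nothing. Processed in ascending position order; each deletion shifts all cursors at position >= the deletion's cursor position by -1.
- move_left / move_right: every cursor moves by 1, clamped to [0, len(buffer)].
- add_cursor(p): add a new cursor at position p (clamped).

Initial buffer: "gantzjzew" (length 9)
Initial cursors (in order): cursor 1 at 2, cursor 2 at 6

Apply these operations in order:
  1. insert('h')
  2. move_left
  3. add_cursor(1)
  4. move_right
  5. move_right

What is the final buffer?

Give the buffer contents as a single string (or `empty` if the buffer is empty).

Answer: gahntzjhzew

Derivation:
After op 1 (insert('h')): buffer="gahntzjhzew" (len 11), cursors c1@3 c2@8, authorship ..1....2...
After op 2 (move_left): buffer="gahntzjhzew" (len 11), cursors c1@2 c2@7, authorship ..1....2...
After op 3 (add_cursor(1)): buffer="gahntzjhzew" (len 11), cursors c3@1 c1@2 c2@7, authorship ..1....2...
After op 4 (move_right): buffer="gahntzjhzew" (len 11), cursors c3@2 c1@3 c2@8, authorship ..1....2...
After op 5 (move_right): buffer="gahntzjhzew" (len 11), cursors c3@3 c1@4 c2@9, authorship ..1....2...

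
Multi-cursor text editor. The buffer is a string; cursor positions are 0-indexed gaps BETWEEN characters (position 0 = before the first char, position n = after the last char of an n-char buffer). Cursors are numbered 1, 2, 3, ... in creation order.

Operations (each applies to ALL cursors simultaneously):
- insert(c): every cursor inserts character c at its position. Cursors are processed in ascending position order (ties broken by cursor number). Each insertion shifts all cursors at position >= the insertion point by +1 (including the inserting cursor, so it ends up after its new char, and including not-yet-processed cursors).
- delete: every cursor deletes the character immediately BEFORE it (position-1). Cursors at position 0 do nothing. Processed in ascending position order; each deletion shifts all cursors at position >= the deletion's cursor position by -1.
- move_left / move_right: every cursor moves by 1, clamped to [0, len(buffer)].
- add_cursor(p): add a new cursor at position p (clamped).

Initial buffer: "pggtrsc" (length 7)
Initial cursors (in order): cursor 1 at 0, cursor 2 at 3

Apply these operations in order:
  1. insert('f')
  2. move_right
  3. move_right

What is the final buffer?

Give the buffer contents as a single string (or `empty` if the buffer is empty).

After op 1 (insert('f')): buffer="fpggftrsc" (len 9), cursors c1@1 c2@5, authorship 1...2....
After op 2 (move_right): buffer="fpggftrsc" (len 9), cursors c1@2 c2@6, authorship 1...2....
After op 3 (move_right): buffer="fpggftrsc" (len 9), cursors c1@3 c2@7, authorship 1...2....

Answer: fpggftrsc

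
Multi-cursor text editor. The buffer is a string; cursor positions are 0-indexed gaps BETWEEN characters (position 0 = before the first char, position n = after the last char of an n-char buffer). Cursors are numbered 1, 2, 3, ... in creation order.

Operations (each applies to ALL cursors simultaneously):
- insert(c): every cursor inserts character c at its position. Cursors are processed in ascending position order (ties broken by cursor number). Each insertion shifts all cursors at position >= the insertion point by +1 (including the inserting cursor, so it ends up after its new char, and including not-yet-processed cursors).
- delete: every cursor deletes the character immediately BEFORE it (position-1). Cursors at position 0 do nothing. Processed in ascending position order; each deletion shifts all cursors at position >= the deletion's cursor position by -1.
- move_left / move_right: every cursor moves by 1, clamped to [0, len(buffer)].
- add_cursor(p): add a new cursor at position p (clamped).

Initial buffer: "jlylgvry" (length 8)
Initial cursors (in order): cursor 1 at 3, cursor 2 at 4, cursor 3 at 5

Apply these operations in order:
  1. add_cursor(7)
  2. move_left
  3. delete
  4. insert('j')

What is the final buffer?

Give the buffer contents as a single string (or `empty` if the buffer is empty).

Answer: jjjjgjry

Derivation:
After op 1 (add_cursor(7)): buffer="jlylgvry" (len 8), cursors c1@3 c2@4 c3@5 c4@7, authorship ........
After op 2 (move_left): buffer="jlylgvry" (len 8), cursors c1@2 c2@3 c3@4 c4@6, authorship ........
After op 3 (delete): buffer="jgry" (len 4), cursors c1@1 c2@1 c3@1 c4@2, authorship ....
After op 4 (insert('j')): buffer="jjjjgjry" (len 8), cursors c1@4 c2@4 c3@4 c4@6, authorship .123.4..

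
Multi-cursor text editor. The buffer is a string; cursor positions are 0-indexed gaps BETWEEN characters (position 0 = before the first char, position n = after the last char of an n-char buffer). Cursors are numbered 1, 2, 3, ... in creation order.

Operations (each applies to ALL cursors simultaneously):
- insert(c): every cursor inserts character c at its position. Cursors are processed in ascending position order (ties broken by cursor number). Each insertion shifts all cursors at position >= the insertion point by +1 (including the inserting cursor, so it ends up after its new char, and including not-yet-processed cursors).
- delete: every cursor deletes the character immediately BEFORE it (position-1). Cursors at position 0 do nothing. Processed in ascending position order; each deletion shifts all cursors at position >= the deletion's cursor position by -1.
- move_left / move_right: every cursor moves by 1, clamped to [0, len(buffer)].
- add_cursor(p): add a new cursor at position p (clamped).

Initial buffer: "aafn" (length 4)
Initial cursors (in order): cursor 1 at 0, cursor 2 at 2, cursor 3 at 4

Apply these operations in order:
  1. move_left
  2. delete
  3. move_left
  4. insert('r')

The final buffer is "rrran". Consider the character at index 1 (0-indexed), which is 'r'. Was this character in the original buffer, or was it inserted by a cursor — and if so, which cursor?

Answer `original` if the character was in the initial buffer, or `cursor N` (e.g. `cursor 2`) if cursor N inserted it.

After op 1 (move_left): buffer="aafn" (len 4), cursors c1@0 c2@1 c3@3, authorship ....
After op 2 (delete): buffer="an" (len 2), cursors c1@0 c2@0 c3@1, authorship ..
After op 3 (move_left): buffer="an" (len 2), cursors c1@0 c2@0 c3@0, authorship ..
After op 4 (insert('r')): buffer="rrran" (len 5), cursors c1@3 c2@3 c3@3, authorship 123..
Authorship (.=original, N=cursor N): 1 2 3 . .
Index 1: author = 2

Answer: cursor 2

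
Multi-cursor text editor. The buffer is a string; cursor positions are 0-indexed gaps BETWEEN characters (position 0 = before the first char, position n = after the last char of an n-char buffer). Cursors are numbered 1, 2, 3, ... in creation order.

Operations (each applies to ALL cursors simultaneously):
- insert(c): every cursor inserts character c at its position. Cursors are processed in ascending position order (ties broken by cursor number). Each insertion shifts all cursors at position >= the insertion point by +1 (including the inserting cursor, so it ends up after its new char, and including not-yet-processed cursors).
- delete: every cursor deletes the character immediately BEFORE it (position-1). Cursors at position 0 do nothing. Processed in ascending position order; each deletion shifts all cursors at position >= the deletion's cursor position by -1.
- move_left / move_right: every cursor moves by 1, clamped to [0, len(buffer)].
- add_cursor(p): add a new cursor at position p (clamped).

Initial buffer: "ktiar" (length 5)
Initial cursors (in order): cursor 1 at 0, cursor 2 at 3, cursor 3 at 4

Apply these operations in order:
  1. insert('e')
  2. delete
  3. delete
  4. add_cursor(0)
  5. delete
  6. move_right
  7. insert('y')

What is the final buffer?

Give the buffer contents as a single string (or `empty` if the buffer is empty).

Answer: ryyyy

Derivation:
After op 1 (insert('e')): buffer="ektieaer" (len 8), cursors c1@1 c2@5 c3@7, authorship 1...2.3.
After op 2 (delete): buffer="ktiar" (len 5), cursors c1@0 c2@3 c3@4, authorship .....
After op 3 (delete): buffer="ktr" (len 3), cursors c1@0 c2@2 c3@2, authorship ...
After op 4 (add_cursor(0)): buffer="ktr" (len 3), cursors c1@0 c4@0 c2@2 c3@2, authorship ...
After op 5 (delete): buffer="r" (len 1), cursors c1@0 c2@0 c3@0 c4@0, authorship .
After op 6 (move_right): buffer="r" (len 1), cursors c1@1 c2@1 c3@1 c4@1, authorship .
After op 7 (insert('y')): buffer="ryyyy" (len 5), cursors c1@5 c2@5 c3@5 c4@5, authorship .1234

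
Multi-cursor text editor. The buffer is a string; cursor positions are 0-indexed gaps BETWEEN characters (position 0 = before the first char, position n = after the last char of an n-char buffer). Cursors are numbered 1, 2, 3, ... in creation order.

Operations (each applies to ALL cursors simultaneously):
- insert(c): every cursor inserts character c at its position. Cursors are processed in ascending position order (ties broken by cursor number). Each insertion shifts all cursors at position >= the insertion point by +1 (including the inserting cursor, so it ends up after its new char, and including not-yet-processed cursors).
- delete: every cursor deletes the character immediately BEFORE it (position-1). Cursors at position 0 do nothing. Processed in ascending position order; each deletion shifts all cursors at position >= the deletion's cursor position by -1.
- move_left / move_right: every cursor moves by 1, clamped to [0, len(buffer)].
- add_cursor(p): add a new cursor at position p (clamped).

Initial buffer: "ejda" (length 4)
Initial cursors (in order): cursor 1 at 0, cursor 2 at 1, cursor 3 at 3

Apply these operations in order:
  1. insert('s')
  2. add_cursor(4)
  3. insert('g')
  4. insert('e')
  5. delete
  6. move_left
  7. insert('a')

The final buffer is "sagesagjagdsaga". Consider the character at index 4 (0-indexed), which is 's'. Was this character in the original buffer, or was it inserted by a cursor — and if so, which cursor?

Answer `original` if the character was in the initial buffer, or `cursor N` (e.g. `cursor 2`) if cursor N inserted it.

After op 1 (insert('s')): buffer="sesjdsa" (len 7), cursors c1@1 c2@3 c3@6, authorship 1.2..3.
After op 2 (add_cursor(4)): buffer="sesjdsa" (len 7), cursors c1@1 c2@3 c4@4 c3@6, authorship 1.2..3.
After op 3 (insert('g')): buffer="sgesgjgdsga" (len 11), cursors c1@2 c2@5 c4@7 c3@10, authorship 11.22.4.33.
After op 4 (insert('e')): buffer="sgeesgejgedsgea" (len 15), cursors c1@3 c2@7 c4@10 c3@14, authorship 111.222.44.333.
After op 5 (delete): buffer="sgesgjgdsga" (len 11), cursors c1@2 c2@5 c4@7 c3@10, authorship 11.22.4.33.
After op 6 (move_left): buffer="sgesgjgdsga" (len 11), cursors c1@1 c2@4 c4@6 c3@9, authorship 11.22.4.33.
After op 7 (insert('a')): buffer="sagesagjagdsaga" (len 15), cursors c1@2 c2@6 c4@9 c3@13, authorship 111.222.44.333.
Authorship (.=original, N=cursor N): 1 1 1 . 2 2 2 . 4 4 . 3 3 3 .
Index 4: author = 2

Answer: cursor 2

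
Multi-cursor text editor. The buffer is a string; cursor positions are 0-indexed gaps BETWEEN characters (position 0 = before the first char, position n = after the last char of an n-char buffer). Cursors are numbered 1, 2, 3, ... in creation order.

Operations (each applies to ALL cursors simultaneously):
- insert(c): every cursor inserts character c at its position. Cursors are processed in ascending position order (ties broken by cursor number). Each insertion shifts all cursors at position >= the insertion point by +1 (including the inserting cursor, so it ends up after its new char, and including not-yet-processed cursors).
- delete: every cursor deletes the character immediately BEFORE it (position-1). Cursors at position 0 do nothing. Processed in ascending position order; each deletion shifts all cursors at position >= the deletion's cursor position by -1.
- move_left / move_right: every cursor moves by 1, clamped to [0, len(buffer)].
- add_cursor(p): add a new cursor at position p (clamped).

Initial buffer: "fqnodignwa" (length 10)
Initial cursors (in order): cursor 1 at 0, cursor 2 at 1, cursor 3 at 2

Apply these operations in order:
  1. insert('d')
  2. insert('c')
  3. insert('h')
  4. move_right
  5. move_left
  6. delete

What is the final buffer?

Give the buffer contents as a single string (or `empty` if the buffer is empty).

After op 1 (insert('d')): buffer="dfdqdnodignwa" (len 13), cursors c1@1 c2@3 c3@5, authorship 1.2.3........
After op 2 (insert('c')): buffer="dcfdcqdcnodignwa" (len 16), cursors c1@2 c2@5 c3@8, authorship 11.22.33........
After op 3 (insert('h')): buffer="dchfdchqdchnodignwa" (len 19), cursors c1@3 c2@7 c3@11, authorship 111.222.333........
After op 4 (move_right): buffer="dchfdchqdchnodignwa" (len 19), cursors c1@4 c2@8 c3@12, authorship 111.222.333........
After op 5 (move_left): buffer="dchfdchqdchnodignwa" (len 19), cursors c1@3 c2@7 c3@11, authorship 111.222.333........
After op 6 (delete): buffer="dcfdcqdcnodignwa" (len 16), cursors c1@2 c2@5 c3@8, authorship 11.22.33........

Answer: dcfdcqdcnodignwa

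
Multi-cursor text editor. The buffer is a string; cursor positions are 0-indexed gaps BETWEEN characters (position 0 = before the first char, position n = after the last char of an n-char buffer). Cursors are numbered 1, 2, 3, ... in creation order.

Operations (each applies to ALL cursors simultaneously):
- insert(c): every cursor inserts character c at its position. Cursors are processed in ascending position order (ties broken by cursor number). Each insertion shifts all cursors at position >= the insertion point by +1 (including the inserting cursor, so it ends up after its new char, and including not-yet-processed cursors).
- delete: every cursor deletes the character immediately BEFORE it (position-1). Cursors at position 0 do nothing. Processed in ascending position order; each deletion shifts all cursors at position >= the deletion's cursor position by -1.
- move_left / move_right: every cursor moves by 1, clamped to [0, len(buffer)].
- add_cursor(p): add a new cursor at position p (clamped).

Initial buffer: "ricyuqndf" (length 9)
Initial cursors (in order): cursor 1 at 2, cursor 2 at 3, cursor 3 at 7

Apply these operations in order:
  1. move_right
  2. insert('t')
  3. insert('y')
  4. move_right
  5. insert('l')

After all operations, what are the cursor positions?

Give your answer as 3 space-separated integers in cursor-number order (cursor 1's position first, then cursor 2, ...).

Answer: 7 11 18

Derivation:
After op 1 (move_right): buffer="ricyuqndf" (len 9), cursors c1@3 c2@4 c3@8, authorship .........
After op 2 (insert('t')): buffer="rictytuqndtf" (len 12), cursors c1@4 c2@6 c3@11, authorship ...1.2....3.
After op 3 (insert('y')): buffer="rictyytyuqndtyf" (len 15), cursors c1@5 c2@8 c3@14, authorship ...11.22....33.
After op 4 (move_right): buffer="rictyytyuqndtyf" (len 15), cursors c1@6 c2@9 c3@15, authorship ...11.22....33.
After op 5 (insert('l')): buffer="rictyyltyulqndtyfl" (len 18), cursors c1@7 c2@11 c3@18, authorship ...11.122.2...33.3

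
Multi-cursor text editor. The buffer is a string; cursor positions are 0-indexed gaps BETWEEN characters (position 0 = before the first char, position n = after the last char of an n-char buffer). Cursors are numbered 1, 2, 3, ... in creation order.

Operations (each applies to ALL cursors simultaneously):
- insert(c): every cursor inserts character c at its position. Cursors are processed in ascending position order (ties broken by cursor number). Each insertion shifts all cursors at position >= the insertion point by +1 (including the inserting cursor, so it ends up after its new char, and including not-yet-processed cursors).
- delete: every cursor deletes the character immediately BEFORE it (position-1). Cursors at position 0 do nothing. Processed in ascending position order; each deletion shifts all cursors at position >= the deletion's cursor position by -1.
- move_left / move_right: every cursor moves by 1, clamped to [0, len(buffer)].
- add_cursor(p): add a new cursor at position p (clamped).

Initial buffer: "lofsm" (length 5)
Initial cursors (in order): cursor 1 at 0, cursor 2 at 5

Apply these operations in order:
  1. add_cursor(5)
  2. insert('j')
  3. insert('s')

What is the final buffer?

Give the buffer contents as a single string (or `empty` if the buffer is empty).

After op 1 (add_cursor(5)): buffer="lofsm" (len 5), cursors c1@0 c2@5 c3@5, authorship .....
After op 2 (insert('j')): buffer="jlofsmjj" (len 8), cursors c1@1 c2@8 c3@8, authorship 1.....23
After op 3 (insert('s')): buffer="jslofsmjjss" (len 11), cursors c1@2 c2@11 c3@11, authorship 11.....2323

Answer: jslofsmjjss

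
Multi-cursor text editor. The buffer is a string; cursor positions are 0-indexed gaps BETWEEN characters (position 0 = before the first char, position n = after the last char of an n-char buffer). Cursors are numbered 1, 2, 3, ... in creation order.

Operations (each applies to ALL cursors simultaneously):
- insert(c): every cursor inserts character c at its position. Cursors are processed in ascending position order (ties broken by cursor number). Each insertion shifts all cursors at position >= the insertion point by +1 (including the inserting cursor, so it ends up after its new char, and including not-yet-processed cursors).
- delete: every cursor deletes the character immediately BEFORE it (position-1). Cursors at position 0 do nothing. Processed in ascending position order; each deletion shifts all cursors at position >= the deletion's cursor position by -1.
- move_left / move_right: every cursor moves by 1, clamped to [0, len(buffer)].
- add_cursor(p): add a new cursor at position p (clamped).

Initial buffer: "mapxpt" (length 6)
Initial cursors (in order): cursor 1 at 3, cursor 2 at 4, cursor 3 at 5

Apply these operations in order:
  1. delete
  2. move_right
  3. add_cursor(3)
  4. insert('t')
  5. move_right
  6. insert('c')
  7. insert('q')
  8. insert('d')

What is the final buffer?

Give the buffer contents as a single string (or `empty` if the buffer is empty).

After op 1 (delete): buffer="mat" (len 3), cursors c1@2 c2@2 c3@2, authorship ...
After op 2 (move_right): buffer="mat" (len 3), cursors c1@3 c2@3 c3@3, authorship ...
After op 3 (add_cursor(3)): buffer="mat" (len 3), cursors c1@3 c2@3 c3@3 c4@3, authorship ...
After op 4 (insert('t')): buffer="mattttt" (len 7), cursors c1@7 c2@7 c3@7 c4@7, authorship ...1234
After op 5 (move_right): buffer="mattttt" (len 7), cursors c1@7 c2@7 c3@7 c4@7, authorship ...1234
After op 6 (insert('c')): buffer="matttttcccc" (len 11), cursors c1@11 c2@11 c3@11 c4@11, authorship ...12341234
After op 7 (insert('q')): buffer="matttttccccqqqq" (len 15), cursors c1@15 c2@15 c3@15 c4@15, authorship ...123412341234
After op 8 (insert('d')): buffer="matttttccccqqqqdddd" (len 19), cursors c1@19 c2@19 c3@19 c4@19, authorship ...1234123412341234

Answer: matttttccccqqqqdddd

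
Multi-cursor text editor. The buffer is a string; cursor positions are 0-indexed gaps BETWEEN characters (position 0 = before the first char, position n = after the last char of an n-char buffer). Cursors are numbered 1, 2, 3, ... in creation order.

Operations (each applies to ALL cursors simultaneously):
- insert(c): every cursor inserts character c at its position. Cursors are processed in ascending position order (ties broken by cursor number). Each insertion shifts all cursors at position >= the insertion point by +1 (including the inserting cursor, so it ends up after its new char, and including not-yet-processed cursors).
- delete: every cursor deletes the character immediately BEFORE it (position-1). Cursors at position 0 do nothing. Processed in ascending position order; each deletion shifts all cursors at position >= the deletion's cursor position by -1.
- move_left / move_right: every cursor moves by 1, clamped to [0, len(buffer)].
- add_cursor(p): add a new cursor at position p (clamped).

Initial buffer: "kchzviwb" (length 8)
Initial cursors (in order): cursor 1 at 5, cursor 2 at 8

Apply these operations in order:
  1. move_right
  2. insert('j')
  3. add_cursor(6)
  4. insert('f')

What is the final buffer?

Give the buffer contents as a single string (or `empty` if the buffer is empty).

After op 1 (move_right): buffer="kchzviwb" (len 8), cursors c1@6 c2@8, authorship ........
After op 2 (insert('j')): buffer="kchzvijwbj" (len 10), cursors c1@7 c2@10, authorship ......1..2
After op 3 (add_cursor(6)): buffer="kchzvijwbj" (len 10), cursors c3@6 c1@7 c2@10, authorship ......1..2
After op 4 (insert('f')): buffer="kchzvifjfwbjf" (len 13), cursors c3@7 c1@9 c2@13, authorship ......311..22

Answer: kchzvifjfwbjf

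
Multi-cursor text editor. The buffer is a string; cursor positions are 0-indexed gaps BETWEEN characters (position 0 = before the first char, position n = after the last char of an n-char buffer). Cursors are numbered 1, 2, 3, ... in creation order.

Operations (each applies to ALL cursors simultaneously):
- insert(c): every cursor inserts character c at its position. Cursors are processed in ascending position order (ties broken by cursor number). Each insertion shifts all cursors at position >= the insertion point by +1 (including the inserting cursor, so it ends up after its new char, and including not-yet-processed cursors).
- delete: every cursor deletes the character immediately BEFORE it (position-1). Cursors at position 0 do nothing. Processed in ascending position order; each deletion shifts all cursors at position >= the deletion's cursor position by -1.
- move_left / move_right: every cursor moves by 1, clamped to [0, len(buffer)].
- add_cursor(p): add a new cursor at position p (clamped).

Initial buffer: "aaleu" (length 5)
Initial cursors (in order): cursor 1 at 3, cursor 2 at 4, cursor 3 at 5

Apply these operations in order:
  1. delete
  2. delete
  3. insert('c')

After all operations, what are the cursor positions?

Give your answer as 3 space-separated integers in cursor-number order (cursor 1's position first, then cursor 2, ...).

Answer: 3 3 3

Derivation:
After op 1 (delete): buffer="aa" (len 2), cursors c1@2 c2@2 c3@2, authorship ..
After op 2 (delete): buffer="" (len 0), cursors c1@0 c2@0 c3@0, authorship 
After op 3 (insert('c')): buffer="ccc" (len 3), cursors c1@3 c2@3 c3@3, authorship 123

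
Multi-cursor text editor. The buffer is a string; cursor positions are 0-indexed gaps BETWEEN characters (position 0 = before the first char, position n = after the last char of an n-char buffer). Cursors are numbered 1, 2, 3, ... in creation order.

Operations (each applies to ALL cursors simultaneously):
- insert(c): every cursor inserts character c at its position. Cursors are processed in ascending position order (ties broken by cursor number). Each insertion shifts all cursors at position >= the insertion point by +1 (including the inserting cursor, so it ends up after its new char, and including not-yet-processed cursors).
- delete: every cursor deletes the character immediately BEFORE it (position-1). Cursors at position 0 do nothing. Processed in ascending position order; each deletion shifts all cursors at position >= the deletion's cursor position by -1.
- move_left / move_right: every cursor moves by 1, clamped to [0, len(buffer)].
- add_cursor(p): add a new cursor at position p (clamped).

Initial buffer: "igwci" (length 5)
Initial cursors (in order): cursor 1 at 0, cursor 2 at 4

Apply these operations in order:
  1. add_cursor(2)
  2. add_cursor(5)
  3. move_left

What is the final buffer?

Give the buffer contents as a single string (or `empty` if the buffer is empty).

After op 1 (add_cursor(2)): buffer="igwci" (len 5), cursors c1@0 c3@2 c2@4, authorship .....
After op 2 (add_cursor(5)): buffer="igwci" (len 5), cursors c1@0 c3@2 c2@4 c4@5, authorship .....
After op 3 (move_left): buffer="igwci" (len 5), cursors c1@0 c3@1 c2@3 c4@4, authorship .....

Answer: igwci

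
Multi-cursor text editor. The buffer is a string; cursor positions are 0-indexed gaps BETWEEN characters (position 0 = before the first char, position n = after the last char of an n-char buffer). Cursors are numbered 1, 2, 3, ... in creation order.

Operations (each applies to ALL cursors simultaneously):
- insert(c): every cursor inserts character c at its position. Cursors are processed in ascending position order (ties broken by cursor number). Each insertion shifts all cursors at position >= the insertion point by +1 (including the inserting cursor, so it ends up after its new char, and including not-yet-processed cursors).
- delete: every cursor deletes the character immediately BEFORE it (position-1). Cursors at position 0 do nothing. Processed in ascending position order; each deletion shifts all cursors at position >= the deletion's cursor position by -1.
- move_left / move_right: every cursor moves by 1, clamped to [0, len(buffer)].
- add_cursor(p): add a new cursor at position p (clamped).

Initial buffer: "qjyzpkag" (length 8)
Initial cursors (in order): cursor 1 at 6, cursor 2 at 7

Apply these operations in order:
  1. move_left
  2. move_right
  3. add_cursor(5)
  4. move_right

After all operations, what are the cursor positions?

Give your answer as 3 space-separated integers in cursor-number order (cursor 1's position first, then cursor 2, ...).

Answer: 7 8 6

Derivation:
After op 1 (move_left): buffer="qjyzpkag" (len 8), cursors c1@5 c2@6, authorship ........
After op 2 (move_right): buffer="qjyzpkag" (len 8), cursors c1@6 c2@7, authorship ........
After op 3 (add_cursor(5)): buffer="qjyzpkag" (len 8), cursors c3@5 c1@6 c2@7, authorship ........
After op 4 (move_right): buffer="qjyzpkag" (len 8), cursors c3@6 c1@7 c2@8, authorship ........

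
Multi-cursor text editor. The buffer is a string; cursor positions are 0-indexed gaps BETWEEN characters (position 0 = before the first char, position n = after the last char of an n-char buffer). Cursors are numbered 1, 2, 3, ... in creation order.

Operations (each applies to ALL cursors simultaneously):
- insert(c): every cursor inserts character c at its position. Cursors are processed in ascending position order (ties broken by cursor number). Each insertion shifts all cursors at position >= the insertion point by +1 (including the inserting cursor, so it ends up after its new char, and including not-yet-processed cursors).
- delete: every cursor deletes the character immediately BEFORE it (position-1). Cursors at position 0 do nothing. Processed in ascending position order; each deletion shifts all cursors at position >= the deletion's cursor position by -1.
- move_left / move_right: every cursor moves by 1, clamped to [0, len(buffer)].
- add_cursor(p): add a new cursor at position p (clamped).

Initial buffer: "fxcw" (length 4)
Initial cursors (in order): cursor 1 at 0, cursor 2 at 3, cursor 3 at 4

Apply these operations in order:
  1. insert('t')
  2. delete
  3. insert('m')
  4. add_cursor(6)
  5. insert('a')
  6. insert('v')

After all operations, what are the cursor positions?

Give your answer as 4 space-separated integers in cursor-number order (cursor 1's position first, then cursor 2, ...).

Answer: 3 9 15 12

Derivation:
After op 1 (insert('t')): buffer="tfxctwt" (len 7), cursors c1@1 c2@5 c3@7, authorship 1...2.3
After op 2 (delete): buffer="fxcw" (len 4), cursors c1@0 c2@3 c3@4, authorship ....
After op 3 (insert('m')): buffer="mfxcmwm" (len 7), cursors c1@1 c2@5 c3@7, authorship 1...2.3
After op 4 (add_cursor(6)): buffer="mfxcmwm" (len 7), cursors c1@1 c2@5 c4@6 c3@7, authorship 1...2.3
After op 5 (insert('a')): buffer="mafxcmawama" (len 11), cursors c1@2 c2@7 c4@9 c3@11, authorship 11...22.433
After op 6 (insert('v')): buffer="mavfxcmavwavmav" (len 15), cursors c1@3 c2@9 c4@12 c3@15, authorship 111...222.44333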